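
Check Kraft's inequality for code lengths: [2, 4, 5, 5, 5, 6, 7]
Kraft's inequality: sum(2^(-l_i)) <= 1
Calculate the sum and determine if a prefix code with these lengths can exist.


Sum = 2^(-2) + 2^(-4) + 2^(-5) + 2^(-5) + 2^(-5) + 2^(-6) + 2^(-7)
    = 0.25 + 0.0625 + 0.03125 + 0.03125 + 0.03125 + 0.015625 + 0.0078125
    = 55/128 = 0.4296875
Since 0.4296875 <= 1, Kraft's inequality IS satisfied.
A prefix code with these lengths CAN exist.

Kraft sum = 0.4296875. Satisfied.


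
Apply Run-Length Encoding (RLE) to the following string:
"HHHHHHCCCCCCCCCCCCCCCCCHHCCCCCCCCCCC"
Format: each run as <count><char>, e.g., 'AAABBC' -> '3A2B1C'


Scanning runs left to right:
  i=0: run of 'H' x 6 -> '6H'
  i=6: run of 'C' x 17 -> '17C'
  i=23: run of 'H' x 2 -> '2H'
  i=25: run of 'C' x 11 -> '11C'

RLE = 6H17C2H11C


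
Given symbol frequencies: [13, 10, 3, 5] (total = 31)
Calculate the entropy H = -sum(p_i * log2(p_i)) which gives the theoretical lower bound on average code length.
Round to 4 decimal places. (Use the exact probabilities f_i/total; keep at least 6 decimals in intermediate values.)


Per-symbol terms -p_i * log2(p_i) with p_i = f_i/31:
  p = 13/31 = 0.419355: log2(p) = -1.253757, -p*log2(p) = 0.525769
  p = 10/31 = 0.322581: log2(p) = -1.632268, -p*log2(p) = 0.526538
  p = 3/31 = 0.096774: log2(p) = -3.369234, -p*log2(p) = 0.326055
  p = 5/31 = 0.161290: log2(p) = -2.632268, -p*log2(p) = 0.424559
H = 0.525769 + 0.526538 + 0.326055 + 0.424559 = 1.802921

H = 1.8029 bits/symbol


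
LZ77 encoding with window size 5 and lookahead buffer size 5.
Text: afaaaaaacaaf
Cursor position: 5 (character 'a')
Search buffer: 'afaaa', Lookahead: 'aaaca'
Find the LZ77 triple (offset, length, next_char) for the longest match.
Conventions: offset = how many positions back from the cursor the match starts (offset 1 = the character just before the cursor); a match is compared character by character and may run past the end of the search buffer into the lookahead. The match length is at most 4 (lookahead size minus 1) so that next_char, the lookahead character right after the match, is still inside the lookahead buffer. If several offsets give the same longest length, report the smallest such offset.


Try each offset into the search buffer:
  offset=1 (pos 4, char 'a'): match length 3
  offset=2 (pos 3, char 'a'): match length 3
  offset=3 (pos 2, char 'a'): match length 3
  offset=4 (pos 1, char 'f'): match length 0
  offset=5 (pos 0, char 'a'): match length 1
Longest match has length 3, found at offsets 1, 2, 3; take the smallest, offset 1.
next_char = character at position 5 + 3 = 8 -> 'c'

Best match: offset=1, length=3 (matching 'aaa' starting at position 4)
LZ77 triple: (1, 3, 'c')


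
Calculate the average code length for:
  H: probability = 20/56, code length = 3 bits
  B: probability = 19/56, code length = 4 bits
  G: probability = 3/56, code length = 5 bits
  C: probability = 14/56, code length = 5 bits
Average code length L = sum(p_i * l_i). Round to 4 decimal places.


Weighted contributions p_i * l_i:
  H: (20/56) * 3 = 60/56
  B: (19/56) * 4 = 76/56
  G: (3/56) * 5 = 15/56
  C: (14/56) * 5 = 70/56
Sum = (60 + 76 + 15 + 70)/56 = 221/56

L = 221/56 = 3.9464 bits/symbol


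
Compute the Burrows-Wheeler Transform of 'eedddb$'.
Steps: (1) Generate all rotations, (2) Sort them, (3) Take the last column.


Rotations (sorted):
  0: $eedddb -> last char: b
  1: b$eeddd -> last char: d
  2: db$eedd -> last char: d
  3: ddb$eed -> last char: d
  4: dddb$ee -> last char: e
  5: edddb$e -> last char: e
  6: eedddb$ -> last char: $


BWT = bdddee$


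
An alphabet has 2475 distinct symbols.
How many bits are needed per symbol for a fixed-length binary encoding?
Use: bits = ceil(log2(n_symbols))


log2(2475) = 11.2732
Bracket: 2^11 = 2048 < 2475 <= 2^12 = 4096
So ceil(log2(2475)) = 12

bits = ceil(log2(2475)) = ceil(11.2732) = 12 bits


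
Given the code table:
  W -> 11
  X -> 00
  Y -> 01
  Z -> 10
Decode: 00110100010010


Decoding:
00 -> X
11 -> W
01 -> Y
00 -> X
01 -> Y
00 -> X
10 -> Z


Result: XWYXYXZ


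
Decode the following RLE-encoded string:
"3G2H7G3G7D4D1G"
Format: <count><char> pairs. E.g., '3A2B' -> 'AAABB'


Expanding each <count><char> pair:
  3G -> 'GGG'
  2H -> 'HH'
  7G -> 'GGGGGGG'
  3G -> 'GGG'
  7D -> 'DDDDDDD'
  4D -> 'DDDD'
  1G -> 'G'

Decoded = GGGHHGGGGGGGGGGDDDDDDDDDDDG


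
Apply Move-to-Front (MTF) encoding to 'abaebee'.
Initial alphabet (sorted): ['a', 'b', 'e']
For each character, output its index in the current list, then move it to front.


MTF encoding:
'a': index 0 in ['a', 'b', 'e'] -> ['a', 'b', 'e']
'b': index 1 in ['a', 'b', 'e'] -> ['b', 'a', 'e']
'a': index 1 in ['b', 'a', 'e'] -> ['a', 'b', 'e']
'e': index 2 in ['a', 'b', 'e'] -> ['e', 'a', 'b']
'b': index 2 in ['e', 'a', 'b'] -> ['b', 'e', 'a']
'e': index 1 in ['b', 'e', 'a'] -> ['e', 'b', 'a']
'e': index 0 in ['e', 'b', 'a'] -> ['e', 'b', 'a']


Output: [0, 1, 1, 2, 2, 1, 0]


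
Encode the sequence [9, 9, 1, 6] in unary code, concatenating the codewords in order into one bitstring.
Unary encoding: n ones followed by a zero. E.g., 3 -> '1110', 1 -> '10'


Encode each number as n ones followed by a terminating 0:
  9 -> 1111111110 (10 bits)
  9 -> 1111111110 (10 bits)
  1 -> 10 (2 bits)
  6 -> 1111110 (7 bits)
Total length = 10 + 10 + 2 + 7 = 29 bits.

Unary([9, 9, 1, 6]) = 11111111101111111110101111110 (29 bits)


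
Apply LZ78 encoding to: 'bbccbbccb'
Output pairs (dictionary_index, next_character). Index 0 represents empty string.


LZ78 encoding steps:
Dictionary: {0: ''}
Step 1: w='' (idx 0), next='b' -> output (0, 'b'), add 'b' as idx 1
Step 2: w='b' (idx 1), next='c' -> output (1, 'c'), add 'bc' as idx 2
Step 3: w='' (idx 0), next='c' -> output (0, 'c'), add 'c' as idx 3
Step 4: w='b' (idx 1), next='b' -> output (1, 'b'), add 'bb' as idx 4
Step 5: w='c' (idx 3), next='c' -> output (3, 'c'), add 'cc' as idx 5
Step 6: w='b' (idx 1), end of input -> output (1, '')


Encoded: [(0, 'b'), (1, 'c'), (0, 'c'), (1, 'b'), (3, 'c'), (1, '')]


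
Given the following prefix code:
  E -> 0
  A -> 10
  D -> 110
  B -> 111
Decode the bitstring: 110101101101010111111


Decoding step by step:
Bits 110 -> D
Bits 10 -> A
Bits 110 -> D
Bits 110 -> D
Bits 10 -> A
Bits 10 -> A
Bits 111 -> B
Bits 111 -> B


Decoded message: DADDAABB


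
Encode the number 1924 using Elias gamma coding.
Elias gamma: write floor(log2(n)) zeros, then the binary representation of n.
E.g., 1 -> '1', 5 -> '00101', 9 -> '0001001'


num_bits = floor(log2(1924)) + 1 = 11
leading_zeros = num_bits - 1 = 10
binary(1924) = 11110000100

Elias gamma(1924) = '0000000000' + '11110000100' = 000000000011110000100 (21 bits)


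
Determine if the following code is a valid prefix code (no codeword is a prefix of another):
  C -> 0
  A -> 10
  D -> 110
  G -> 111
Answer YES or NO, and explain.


Checking each pair (does one codeword prefix another?):
  C='0' vs A='10': no prefix
  C='0' vs D='110': no prefix
  C='0' vs G='111': no prefix
  A='10' vs C='0': no prefix
  A='10' vs D='110': no prefix
  A='10' vs G='111': no prefix
  D='110' vs C='0': no prefix
  D='110' vs A='10': no prefix
  D='110' vs G='111': no prefix
  G='111' vs C='0': no prefix
  G='111' vs A='10': no prefix
  G='111' vs D='110': no prefix
No violation found over all pairs.

YES -- this is a valid prefix code. No codeword is a prefix of any other codeword.


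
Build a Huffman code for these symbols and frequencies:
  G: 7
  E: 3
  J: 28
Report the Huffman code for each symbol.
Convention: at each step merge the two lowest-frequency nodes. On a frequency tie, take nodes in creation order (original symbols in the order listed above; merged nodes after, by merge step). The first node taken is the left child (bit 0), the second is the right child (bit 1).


Huffman tree construction:
Step 1: Merge E(3) + G(7) = 10
Step 2: Merge (E+G)(10) + J(28) = 38
Read each symbol's code off the tree from the root (left child = 0, right child = 1).

Codes:
  G: 01 (length 2)
  E: 00 (length 2)
  J: 1 (length 1)
Average code length: 48/38 = 1.2632 bits/symbol


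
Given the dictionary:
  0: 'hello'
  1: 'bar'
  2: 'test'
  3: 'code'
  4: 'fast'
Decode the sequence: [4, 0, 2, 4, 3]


Look up each index in the dictionary:
  4 -> 'fast'
  0 -> 'hello'
  2 -> 'test'
  4 -> 'fast'
  3 -> 'code'

Decoded: "fast hello test fast code"


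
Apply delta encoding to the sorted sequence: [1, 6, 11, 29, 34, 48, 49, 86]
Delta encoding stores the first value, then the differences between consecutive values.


First value: 1
Deltas:
  6 - 1 = 5
  11 - 6 = 5
  29 - 11 = 18
  34 - 29 = 5
  48 - 34 = 14
  49 - 48 = 1
  86 - 49 = 37


Delta encoded: [1, 5, 5, 18, 5, 14, 1, 37]


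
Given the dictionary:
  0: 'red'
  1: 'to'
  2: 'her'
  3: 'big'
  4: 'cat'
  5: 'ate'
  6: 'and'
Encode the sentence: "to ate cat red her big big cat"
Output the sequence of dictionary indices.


Look up each word in the dictionary:
  'to' -> 1
  'ate' -> 5
  'cat' -> 4
  'red' -> 0
  'her' -> 2
  'big' -> 3
  'big' -> 3
  'cat' -> 4

Encoded: [1, 5, 4, 0, 2, 3, 3, 4]


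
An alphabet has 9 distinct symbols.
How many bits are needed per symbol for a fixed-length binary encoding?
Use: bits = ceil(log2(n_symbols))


log2(9) = 3.1699
Bracket: 2^3 = 8 < 9 <= 2^4 = 16
So ceil(log2(9)) = 4

bits = ceil(log2(9)) = ceil(3.1699) = 4 bits


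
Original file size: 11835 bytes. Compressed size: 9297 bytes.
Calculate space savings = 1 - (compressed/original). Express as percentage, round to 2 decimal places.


ratio = compressed/original = 9297/11835 = 0.785551
savings = 1 - ratio = 1 - 0.785551 = 0.214449
as a percentage: 0.214449 * 100 = 21.44%

Space savings = 1 - 9297/11835 = 21.44%


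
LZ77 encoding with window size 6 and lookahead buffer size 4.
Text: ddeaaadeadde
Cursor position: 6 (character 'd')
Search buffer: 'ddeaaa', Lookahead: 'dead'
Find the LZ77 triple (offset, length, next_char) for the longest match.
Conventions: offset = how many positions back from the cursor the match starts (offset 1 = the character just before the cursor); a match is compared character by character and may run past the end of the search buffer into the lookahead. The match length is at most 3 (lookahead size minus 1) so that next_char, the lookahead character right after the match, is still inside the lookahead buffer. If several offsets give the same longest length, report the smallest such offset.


Try each offset into the search buffer:
  offset=1 (pos 5, char 'a'): match length 0
  offset=2 (pos 4, char 'a'): match length 0
  offset=3 (pos 3, char 'a'): match length 0
  offset=4 (pos 2, char 'e'): match length 0
  offset=5 (pos 1, char 'd'): match length 3
  offset=6 (pos 0, char 'd'): match length 1
Longest match has length 3 at offset 5.
next_char = character at position 6 + 3 = 9 -> 'd'

Best match: offset=5, length=3 (matching 'dea' starting at position 1)
LZ77 triple: (5, 3, 'd')


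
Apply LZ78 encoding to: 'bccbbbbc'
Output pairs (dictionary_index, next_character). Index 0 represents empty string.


LZ78 encoding steps:
Dictionary: {0: ''}
Step 1: w='' (idx 0), next='b' -> output (0, 'b'), add 'b' as idx 1
Step 2: w='' (idx 0), next='c' -> output (0, 'c'), add 'c' as idx 2
Step 3: w='c' (idx 2), next='b' -> output (2, 'b'), add 'cb' as idx 3
Step 4: w='b' (idx 1), next='b' -> output (1, 'b'), add 'bb' as idx 4
Step 5: w='b' (idx 1), next='c' -> output (1, 'c'), add 'bc' as idx 5


Encoded: [(0, 'b'), (0, 'c'), (2, 'b'), (1, 'b'), (1, 'c')]


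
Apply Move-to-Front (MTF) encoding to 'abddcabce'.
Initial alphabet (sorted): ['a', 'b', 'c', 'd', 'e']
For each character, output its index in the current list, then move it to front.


MTF encoding:
'a': index 0 in ['a', 'b', 'c', 'd', 'e'] -> ['a', 'b', 'c', 'd', 'e']
'b': index 1 in ['a', 'b', 'c', 'd', 'e'] -> ['b', 'a', 'c', 'd', 'e']
'd': index 3 in ['b', 'a', 'c', 'd', 'e'] -> ['d', 'b', 'a', 'c', 'e']
'd': index 0 in ['d', 'b', 'a', 'c', 'e'] -> ['d', 'b', 'a', 'c', 'e']
'c': index 3 in ['d', 'b', 'a', 'c', 'e'] -> ['c', 'd', 'b', 'a', 'e']
'a': index 3 in ['c', 'd', 'b', 'a', 'e'] -> ['a', 'c', 'd', 'b', 'e']
'b': index 3 in ['a', 'c', 'd', 'b', 'e'] -> ['b', 'a', 'c', 'd', 'e']
'c': index 2 in ['b', 'a', 'c', 'd', 'e'] -> ['c', 'b', 'a', 'd', 'e']
'e': index 4 in ['c', 'b', 'a', 'd', 'e'] -> ['e', 'c', 'b', 'a', 'd']


Output: [0, 1, 3, 0, 3, 3, 3, 2, 4]


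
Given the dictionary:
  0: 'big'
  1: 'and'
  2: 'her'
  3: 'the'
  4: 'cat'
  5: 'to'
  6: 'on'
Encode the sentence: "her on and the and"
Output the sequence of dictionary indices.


Look up each word in the dictionary:
  'her' -> 2
  'on' -> 6
  'and' -> 1
  'the' -> 3
  'and' -> 1

Encoded: [2, 6, 1, 3, 1]


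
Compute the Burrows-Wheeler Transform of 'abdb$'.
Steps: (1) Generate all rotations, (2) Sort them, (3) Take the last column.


Rotations (sorted):
  0: $abdb -> last char: b
  1: abdb$ -> last char: $
  2: b$abd -> last char: d
  3: bdb$a -> last char: a
  4: db$ab -> last char: b


BWT = b$dab


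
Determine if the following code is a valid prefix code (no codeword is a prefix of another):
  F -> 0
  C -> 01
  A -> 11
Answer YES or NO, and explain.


Checking each pair (does one codeword prefix another?):
  F='0' vs C='01': prefix -- VIOLATION

NO -- this is NOT a valid prefix code. F (0) is a prefix of C (01).


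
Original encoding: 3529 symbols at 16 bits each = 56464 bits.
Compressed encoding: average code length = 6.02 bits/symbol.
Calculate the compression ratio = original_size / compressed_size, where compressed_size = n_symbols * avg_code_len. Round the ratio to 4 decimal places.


original_size = n_symbols * orig_bits = 3529 * 16 = 56464 bits
compressed_size = n_symbols * avg_code_len = 3529 * 6.02 = 21244.58 bits
ratio = original_size / compressed_size = 56464 / 21244.58 = 2.6578

Compression ratio = 2.6578


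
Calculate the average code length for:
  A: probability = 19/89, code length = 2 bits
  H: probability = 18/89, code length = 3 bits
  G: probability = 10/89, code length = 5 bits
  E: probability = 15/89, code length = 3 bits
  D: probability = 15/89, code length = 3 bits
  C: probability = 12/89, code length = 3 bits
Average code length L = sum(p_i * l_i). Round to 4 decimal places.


Weighted contributions p_i * l_i:
  A: (19/89) * 2 = 38/89
  H: (18/89) * 3 = 54/89
  G: (10/89) * 5 = 50/89
  E: (15/89) * 3 = 45/89
  D: (15/89) * 3 = 45/89
  C: (12/89) * 3 = 36/89
Sum = (38 + 54 + 50 + 45 + 45 + 36)/89 = 268/89

L = 268/89 = 3.0112 bits/symbol


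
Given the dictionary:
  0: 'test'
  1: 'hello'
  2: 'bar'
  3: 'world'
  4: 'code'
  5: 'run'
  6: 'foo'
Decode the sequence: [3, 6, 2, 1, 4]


Look up each index in the dictionary:
  3 -> 'world'
  6 -> 'foo'
  2 -> 'bar'
  1 -> 'hello'
  4 -> 'code'

Decoded: "world foo bar hello code"


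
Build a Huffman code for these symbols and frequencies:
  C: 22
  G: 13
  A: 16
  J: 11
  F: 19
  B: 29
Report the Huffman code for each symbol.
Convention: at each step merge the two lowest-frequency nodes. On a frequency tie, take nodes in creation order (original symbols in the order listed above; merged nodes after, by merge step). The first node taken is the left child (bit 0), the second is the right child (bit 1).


Huffman tree construction:
Step 1: Merge J(11) + G(13) = 24
Step 2: Merge A(16) + F(19) = 35
Step 3: Merge C(22) + (J+G)(24) = 46
Step 4: Merge B(29) + (A+F)(35) = 64
Step 5: Merge (C+(J+G))(46) + (B+(A+F))(64) = 110
Read each symbol's code off the tree from the root (left child = 0, right child = 1).

Codes:
  C: 00 (length 2)
  G: 011 (length 3)
  A: 110 (length 3)
  J: 010 (length 3)
  F: 111 (length 3)
  B: 10 (length 2)
Average code length: 279/110 = 2.5364 bits/symbol


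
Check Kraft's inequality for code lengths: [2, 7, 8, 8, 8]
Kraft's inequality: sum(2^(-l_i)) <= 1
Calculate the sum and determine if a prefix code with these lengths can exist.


Sum = 2^(-2) + 2^(-7) + 2^(-8) + 2^(-8) + 2^(-8)
    = 0.25 + 0.0078125 + 0.00390625 + 0.00390625 + 0.00390625
    = 69/256 = 0.26953125
Since 0.26953125 <= 1, Kraft's inequality IS satisfied.
A prefix code with these lengths CAN exist.

Kraft sum = 0.26953125. Satisfied.


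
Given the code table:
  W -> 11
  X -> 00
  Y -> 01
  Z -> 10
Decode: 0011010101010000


Decoding:
00 -> X
11 -> W
01 -> Y
01 -> Y
01 -> Y
01 -> Y
00 -> X
00 -> X


Result: XWYYYYXX


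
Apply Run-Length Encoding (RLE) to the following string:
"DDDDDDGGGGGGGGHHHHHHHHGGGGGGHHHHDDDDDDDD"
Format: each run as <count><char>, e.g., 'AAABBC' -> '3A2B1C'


Scanning runs left to right:
  i=0: run of 'D' x 6 -> '6D'
  i=6: run of 'G' x 8 -> '8G'
  i=14: run of 'H' x 8 -> '8H'
  i=22: run of 'G' x 6 -> '6G'
  i=28: run of 'H' x 4 -> '4H'
  i=32: run of 'D' x 8 -> '8D'

RLE = 6D8G8H6G4H8D


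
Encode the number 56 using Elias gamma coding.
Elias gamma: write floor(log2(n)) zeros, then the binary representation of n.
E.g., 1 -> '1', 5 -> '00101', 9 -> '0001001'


num_bits = floor(log2(56)) + 1 = 6
leading_zeros = num_bits - 1 = 5
binary(56) = 111000

Elias gamma(56) = '00000' + '111000' = 00000111000 (11 bits)


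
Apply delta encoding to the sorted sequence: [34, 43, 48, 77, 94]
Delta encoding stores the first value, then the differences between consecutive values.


First value: 34
Deltas:
  43 - 34 = 9
  48 - 43 = 5
  77 - 48 = 29
  94 - 77 = 17


Delta encoded: [34, 9, 5, 29, 17]


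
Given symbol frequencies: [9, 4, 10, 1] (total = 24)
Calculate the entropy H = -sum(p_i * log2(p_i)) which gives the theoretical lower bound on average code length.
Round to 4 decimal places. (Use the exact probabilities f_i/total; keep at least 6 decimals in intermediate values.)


Per-symbol terms -p_i * log2(p_i) with p_i = f_i/24:
  p = 9/24 = 0.375000: log2(p) = -1.415037, -p*log2(p) = 0.530639
  p = 4/24 = 0.166667: log2(p) = -2.584963, -p*log2(p) = 0.430827
  p = 10/24 = 0.416667: log2(p) = -1.263034, -p*log2(p) = 0.526264
  p = 1/24 = 0.041667: log2(p) = -4.584963, -p*log2(p) = 0.191040
H = 0.530639 + 0.430827 + 0.526264 + 0.191040 = 1.678770

H = 1.6788 bits/symbol


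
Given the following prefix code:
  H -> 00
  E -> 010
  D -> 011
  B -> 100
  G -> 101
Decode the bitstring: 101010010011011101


Decoding step by step:
Bits 101 -> G
Bits 010 -> E
Bits 010 -> E
Bits 011 -> D
Bits 011 -> D
Bits 101 -> G


Decoded message: GEEDDG


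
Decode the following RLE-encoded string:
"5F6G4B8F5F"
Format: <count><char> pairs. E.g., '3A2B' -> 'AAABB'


Expanding each <count><char> pair:
  5F -> 'FFFFF'
  6G -> 'GGGGGG'
  4B -> 'BBBB'
  8F -> 'FFFFFFFF'
  5F -> 'FFFFF'

Decoded = FFFFFGGGGGGBBBBFFFFFFFFFFFFF


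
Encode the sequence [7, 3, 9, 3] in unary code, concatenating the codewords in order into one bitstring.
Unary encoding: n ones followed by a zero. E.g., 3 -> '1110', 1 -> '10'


Encode each number as n ones followed by a terminating 0:
  7 -> 11111110 (8 bits)
  3 -> 1110 (4 bits)
  9 -> 1111111110 (10 bits)
  3 -> 1110 (4 bits)
Total length = 8 + 4 + 10 + 4 = 26 bits.

Unary([7, 3, 9, 3]) = 11111110111011111111101110 (26 bits)


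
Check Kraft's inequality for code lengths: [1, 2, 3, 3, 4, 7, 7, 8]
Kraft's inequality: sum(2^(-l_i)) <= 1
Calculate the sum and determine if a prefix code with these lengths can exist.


Sum = 2^(-1) + 2^(-2) + 2^(-3) + 2^(-3) + 2^(-4) + 2^(-7) + 2^(-7) + 2^(-8)
    = 0.5 + 0.25 + 0.125 + 0.125 + 0.0625 + 0.0078125 + 0.0078125 + 0.00390625
    = 277/256 = 1.08203125
Since 1.08203125 > 1, Kraft's inequality is NOT satisfied.
A prefix code with these lengths CANNOT exist.

Kraft sum = 1.08203125. Not satisfied.


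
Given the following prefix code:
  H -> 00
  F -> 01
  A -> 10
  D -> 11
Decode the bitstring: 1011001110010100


Decoding step by step:
Bits 10 -> A
Bits 11 -> D
Bits 00 -> H
Bits 11 -> D
Bits 10 -> A
Bits 01 -> F
Bits 01 -> F
Bits 00 -> H


Decoded message: ADHDAFFH


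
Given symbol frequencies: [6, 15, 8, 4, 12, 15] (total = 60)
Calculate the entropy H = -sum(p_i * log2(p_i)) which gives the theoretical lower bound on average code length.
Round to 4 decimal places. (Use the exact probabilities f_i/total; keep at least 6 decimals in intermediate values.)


Per-symbol terms -p_i * log2(p_i) with p_i = f_i/60:
  p = 6/60 = 0.100000: log2(p) = -3.321928, -p*log2(p) = 0.332193
  p = 15/60 = 0.250000: log2(p) = -2.000000, -p*log2(p) = 0.500000
  p = 8/60 = 0.133333: log2(p) = -2.906891, -p*log2(p) = 0.387585
  p = 4/60 = 0.066667: log2(p) = -3.906891, -p*log2(p) = 0.260459
  p = 12/60 = 0.200000: log2(p) = -2.321928, -p*log2(p) = 0.464386
  p = 15/60 = 0.250000: log2(p) = -2.000000, -p*log2(p) = 0.500000
H = 0.332193 + 0.500000 + 0.387585 + 0.260459 + 0.464386 + 0.500000 = 2.444623

H = 2.4446 bits/symbol


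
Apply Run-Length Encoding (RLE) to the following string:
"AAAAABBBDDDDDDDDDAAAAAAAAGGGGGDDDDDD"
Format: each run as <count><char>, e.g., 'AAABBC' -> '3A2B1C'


Scanning runs left to right:
  i=0: run of 'A' x 5 -> '5A'
  i=5: run of 'B' x 3 -> '3B'
  i=8: run of 'D' x 9 -> '9D'
  i=17: run of 'A' x 8 -> '8A'
  i=25: run of 'G' x 5 -> '5G'
  i=30: run of 'D' x 6 -> '6D'

RLE = 5A3B9D8A5G6D


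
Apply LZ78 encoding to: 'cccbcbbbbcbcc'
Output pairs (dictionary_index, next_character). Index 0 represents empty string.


LZ78 encoding steps:
Dictionary: {0: ''}
Step 1: w='' (idx 0), next='c' -> output (0, 'c'), add 'c' as idx 1
Step 2: w='c' (idx 1), next='c' -> output (1, 'c'), add 'cc' as idx 2
Step 3: w='' (idx 0), next='b' -> output (0, 'b'), add 'b' as idx 3
Step 4: w='c' (idx 1), next='b' -> output (1, 'b'), add 'cb' as idx 4
Step 5: w='b' (idx 3), next='b' -> output (3, 'b'), add 'bb' as idx 5
Step 6: w='b' (idx 3), next='c' -> output (3, 'c'), add 'bc' as idx 6
Step 7: w='bc' (idx 6), next='c' -> output (6, 'c'), add 'bcc' as idx 7


Encoded: [(0, 'c'), (1, 'c'), (0, 'b'), (1, 'b'), (3, 'b'), (3, 'c'), (6, 'c')]


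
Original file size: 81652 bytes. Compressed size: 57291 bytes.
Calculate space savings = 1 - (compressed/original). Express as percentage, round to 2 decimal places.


ratio = compressed/original = 57291/81652 = 0.701648
savings = 1 - ratio = 1 - 0.701648 = 0.298352
as a percentage: 0.298352 * 100 = 29.84%

Space savings = 1 - 57291/81652 = 29.84%


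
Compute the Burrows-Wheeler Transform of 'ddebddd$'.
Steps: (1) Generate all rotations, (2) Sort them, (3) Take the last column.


Rotations (sorted):
  0: $ddebddd -> last char: d
  1: bddd$dde -> last char: e
  2: d$ddebdd -> last char: d
  3: dd$ddebd -> last char: d
  4: ddd$ddeb -> last char: b
  5: ddebddd$ -> last char: $
  6: debddd$d -> last char: d
  7: ebddd$dd -> last char: d


BWT = deddb$dd


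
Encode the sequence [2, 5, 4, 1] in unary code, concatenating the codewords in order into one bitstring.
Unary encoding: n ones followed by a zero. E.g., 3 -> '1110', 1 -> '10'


Encode each number as n ones followed by a terminating 0:
  2 -> 110 (3 bits)
  5 -> 111110 (6 bits)
  4 -> 11110 (5 bits)
  1 -> 10 (2 bits)
Total length = 3 + 6 + 5 + 2 = 16 bits.

Unary([2, 5, 4, 1]) = 1101111101111010 (16 bits)


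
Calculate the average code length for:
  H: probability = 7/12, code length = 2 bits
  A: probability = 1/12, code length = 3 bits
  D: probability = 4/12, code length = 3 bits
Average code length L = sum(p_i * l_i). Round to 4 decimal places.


Weighted contributions p_i * l_i:
  H: (7/12) * 2 = 14/12
  A: (1/12) * 3 = 3/12
  D: (4/12) * 3 = 12/12
Sum = (14 + 3 + 12)/12 = 29/12

L = 29/12 = 2.4167 bits/symbol


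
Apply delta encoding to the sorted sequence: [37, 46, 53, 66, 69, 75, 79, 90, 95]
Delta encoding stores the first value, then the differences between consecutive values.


First value: 37
Deltas:
  46 - 37 = 9
  53 - 46 = 7
  66 - 53 = 13
  69 - 66 = 3
  75 - 69 = 6
  79 - 75 = 4
  90 - 79 = 11
  95 - 90 = 5


Delta encoded: [37, 9, 7, 13, 3, 6, 4, 11, 5]


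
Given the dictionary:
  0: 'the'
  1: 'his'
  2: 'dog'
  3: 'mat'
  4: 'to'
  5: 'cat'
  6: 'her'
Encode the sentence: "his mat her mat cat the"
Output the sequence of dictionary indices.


Look up each word in the dictionary:
  'his' -> 1
  'mat' -> 3
  'her' -> 6
  'mat' -> 3
  'cat' -> 5
  'the' -> 0

Encoded: [1, 3, 6, 3, 5, 0]


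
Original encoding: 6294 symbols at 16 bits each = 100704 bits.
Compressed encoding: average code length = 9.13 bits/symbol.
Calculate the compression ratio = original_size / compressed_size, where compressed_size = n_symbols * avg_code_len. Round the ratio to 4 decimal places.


original_size = n_symbols * orig_bits = 6294 * 16 = 100704 bits
compressed_size = n_symbols * avg_code_len = 6294 * 9.13 = 57464.22 bits
ratio = original_size / compressed_size = 100704 / 57464.22 = 1.7525

Compression ratio = 1.7525


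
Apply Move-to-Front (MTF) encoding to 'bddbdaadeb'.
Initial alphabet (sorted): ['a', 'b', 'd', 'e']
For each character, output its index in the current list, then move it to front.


MTF encoding:
'b': index 1 in ['a', 'b', 'd', 'e'] -> ['b', 'a', 'd', 'e']
'd': index 2 in ['b', 'a', 'd', 'e'] -> ['d', 'b', 'a', 'e']
'd': index 0 in ['d', 'b', 'a', 'e'] -> ['d', 'b', 'a', 'e']
'b': index 1 in ['d', 'b', 'a', 'e'] -> ['b', 'd', 'a', 'e']
'd': index 1 in ['b', 'd', 'a', 'e'] -> ['d', 'b', 'a', 'e']
'a': index 2 in ['d', 'b', 'a', 'e'] -> ['a', 'd', 'b', 'e']
'a': index 0 in ['a', 'd', 'b', 'e'] -> ['a', 'd', 'b', 'e']
'd': index 1 in ['a', 'd', 'b', 'e'] -> ['d', 'a', 'b', 'e']
'e': index 3 in ['d', 'a', 'b', 'e'] -> ['e', 'd', 'a', 'b']
'b': index 3 in ['e', 'd', 'a', 'b'] -> ['b', 'e', 'd', 'a']


Output: [1, 2, 0, 1, 1, 2, 0, 1, 3, 3]


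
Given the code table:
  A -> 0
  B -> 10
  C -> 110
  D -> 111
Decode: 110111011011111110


Decoding:
110 -> C
111 -> D
0 -> A
110 -> C
111 -> D
111 -> D
10 -> B


Result: CDACDDB


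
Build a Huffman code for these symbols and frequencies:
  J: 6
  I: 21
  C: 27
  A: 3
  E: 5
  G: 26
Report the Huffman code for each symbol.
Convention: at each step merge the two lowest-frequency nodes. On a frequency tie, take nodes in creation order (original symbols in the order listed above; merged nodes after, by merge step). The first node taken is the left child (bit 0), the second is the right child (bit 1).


Huffman tree construction:
Step 1: Merge A(3) + E(5) = 8
Step 2: Merge J(6) + (A+E)(8) = 14
Step 3: Merge (J+(A+E))(14) + I(21) = 35
Step 4: Merge G(26) + C(27) = 53
Step 5: Merge ((J+(A+E))+I)(35) + (G+C)(53) = 88
Read each symbol's code off the tree from the root (left child = 0, right child = 1).

Codes:
  J: 000 (length 3)
  I: 01 (length 2)
  C: 11 (length 2)
  A: 0010 (length 4)
  E: 0011 (length 4)
  G: 10 (length 2)
Average code length: 198/88 = 2.2500 bits/symbol


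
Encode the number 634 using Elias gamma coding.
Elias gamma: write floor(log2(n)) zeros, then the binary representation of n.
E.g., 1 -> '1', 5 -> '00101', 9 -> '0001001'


num_bits = floor(log2(634)) + 1 = 10
leading_zeros = num_bits - 1 = 9
binary(634) = 1001111010

Elias gamma(634) = '000000000' + '1001111010' = 0000000001001111010 (19 bits)


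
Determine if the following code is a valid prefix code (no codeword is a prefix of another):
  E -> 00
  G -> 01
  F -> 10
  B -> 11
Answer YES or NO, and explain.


Checking each pair (does one codeword prefix another?):
  E='00' vs G='01': no prefix
  E='00' vs F='10': no prefix
  E='00' vs B='11': no prefix
  G='01' vs E='00': no prefix
  G='01' vs F='10': no prefix
  G='01' vs B='11': no prefix
  F='10' vs E='00': no prefix
  F='10' vs G='01': no prefix
  F='10' vs B='11': no prefix
  B='11' vs E='00': no prefix
  B='11' vs G='01': no prefix
  B='11' vs F='10': no prefix
No violation found over all pairs.

YES -- this is a valid prefix code. No codeword is a prefix of any other codeword.


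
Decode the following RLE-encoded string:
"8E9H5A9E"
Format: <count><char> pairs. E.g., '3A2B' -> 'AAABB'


Expanding each <count><char> pair:
  8E -> 'EEEEEEEE'
  9H -> 'HHHHHHHHH'
  5A -> 'AAAAA'
  9E -> 'EEEEEEEEE'

Decoded = EEEEEEEEHHHHHHHHHAAAAAEEEEEEEEE


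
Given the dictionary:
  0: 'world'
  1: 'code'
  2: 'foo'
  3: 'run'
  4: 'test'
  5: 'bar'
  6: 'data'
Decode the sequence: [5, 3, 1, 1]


Look up each index in the dictionary:
  5 -> 'bar'
  3 -> 'run'
  1 -> 'code'
  1 -> 'code'

Decoded: "bar run code code"


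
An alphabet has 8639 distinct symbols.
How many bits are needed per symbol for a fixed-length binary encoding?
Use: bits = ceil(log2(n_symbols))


log2(8639) = 13.0766
Bracket: 2^13 = 8192 < 8639 <= 2^14 = 16384
So ceil(log2(8639)) = 14

bits = ceil(log2(8639)) = ceil(13.0766) = 14 bits


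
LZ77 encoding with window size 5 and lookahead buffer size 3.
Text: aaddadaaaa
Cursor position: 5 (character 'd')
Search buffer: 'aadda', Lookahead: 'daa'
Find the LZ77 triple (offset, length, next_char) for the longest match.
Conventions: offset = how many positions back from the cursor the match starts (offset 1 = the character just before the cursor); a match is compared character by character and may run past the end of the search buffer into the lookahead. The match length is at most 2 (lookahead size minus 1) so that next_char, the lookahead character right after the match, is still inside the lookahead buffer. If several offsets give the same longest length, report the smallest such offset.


Try each offset into the search buffer:
  offset=1 (pos 4, char 'a'): match length 0
  offset=2 (pos 3, char 'd'): match length 2
  offset=3 (pos 2, char 'd'): match length 1
  offset=4 (pos 1, char 'a'): match length 0
  offset=5 (pos 0, char 'a'): match length 0
Longest match has length 2 at offset 2.
next_char = character at position 5 + 2 = 7 -> 'a'

Best match: offset=2, length=2 (matching 'da' starting at position 3)
LZ77 triple: (2, 2, 'a')


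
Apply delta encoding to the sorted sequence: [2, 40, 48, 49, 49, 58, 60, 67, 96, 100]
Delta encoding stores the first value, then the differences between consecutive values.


First value: 2
Deltas:
  40 - 2 = 38
  48 - 40 = 8
  49 - 48 = 1
  49 - 49 = 0
  58 - 49 = 9
  60 - 58 = 2
  67 - 60 = 7
  96 - 67 = 29
  100 - 96 = 4


Delta encoded: [2, 38, 8, 1, 0, 9, 2, 7, 29, 4]


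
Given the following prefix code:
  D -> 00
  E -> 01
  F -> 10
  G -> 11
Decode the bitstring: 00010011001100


Decoding step by step:
Bits 00 -> D
Bits 01 -> E
Bits 00 -> D
Bits 11 -> G
Bits 00 -> D
Bits 11 -> G
Bits 00 -> D


Decoded message: DEDGDGD


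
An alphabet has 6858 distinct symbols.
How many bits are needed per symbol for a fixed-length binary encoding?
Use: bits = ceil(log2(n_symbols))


log2(6858) = 12.7436
Bracket: 2^12 = 4096 < 6858 <= 2^13 = 8192
So ceil(log2(6858)) = 13

bits = ceil(log2(6858)) = ceil(12.7436) = 13 bits


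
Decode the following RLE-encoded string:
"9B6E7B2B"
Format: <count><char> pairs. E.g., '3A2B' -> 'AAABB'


Expanding each <count><char> pair:
  9B -> 'BBBBBBBBB'
  6E -> 'EEEEEE'
  7B -> 'BBBBBBB'
  2B -> 'BB'

Decoded = BBBBBBBBBEEEEEEBBBBBBBBB


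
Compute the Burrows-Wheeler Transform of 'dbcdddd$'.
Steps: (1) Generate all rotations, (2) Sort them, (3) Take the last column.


Rotations (sorted):
  0: $dbcdddd -> last char: d
  1: bcdddd$d -> last char: d
  2: cdddd$db -> last char: b
  3: d$dbcddd -> last char: d
  4: dbcdddd$ -> last char: $
  5: dd$dbcdd -> last char: d
  6: ddd$dbcd -> last char: d
  7: dddd$dbc -> last char: c


BWT = ddbd$ddc


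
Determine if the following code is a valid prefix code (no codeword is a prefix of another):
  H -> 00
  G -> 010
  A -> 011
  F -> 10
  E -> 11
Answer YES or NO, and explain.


Checking each pair (does one codeword prefix another?):
  H='00' vs G='010': no prefix
  H='00' vs A='011': no prefix
  H='00' vs F='10': no prefix
  H='00' vs E='11': no prefix
  G='010' vs H='00': no prefix
  G='010' vs A='011': no prefix
  G='010' vs F='10': no prefix
  G='010' vs E='11': no prefix
  A='011' vs H='00': no prefix
  A='011' vs G='010': no prefix
  A='011' vs F='10': no prefix
  A='011' vs E='11': no prefix
  F='10' vs H='00': no prefix
  F='10' vs G='010': no prefix
  F='10' vs A='011': no prefix
  F='10' vs E='11': no prefix
  E='11' vs H='00': no prefix
  E='11' vs G='010': no prefix
  E='11' vs A='011': no prefix
  E='11' vs F='10': no prefix
No violation found over all pairs.

YES -- this is a valid prefix code. No codeword is a prefix of any other codeword.


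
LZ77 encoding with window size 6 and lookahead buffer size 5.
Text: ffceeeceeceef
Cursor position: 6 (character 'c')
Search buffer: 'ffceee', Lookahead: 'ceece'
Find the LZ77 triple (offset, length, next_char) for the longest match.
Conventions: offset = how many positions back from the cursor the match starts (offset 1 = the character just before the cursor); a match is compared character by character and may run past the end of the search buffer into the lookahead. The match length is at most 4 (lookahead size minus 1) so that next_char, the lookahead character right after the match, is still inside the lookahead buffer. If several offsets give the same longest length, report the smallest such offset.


Try each offset into the search buffer:
  offset=1 (pos 5, char 'e'): match length 0
  offset=2 (pos 4, char 'e'): match length 0
  offset=3 (pos 3, char 'e'): match length 0
  offset=4 (pos 2, char 'c'): match length 3
  offset=5 (pos 1, char 'f'): match length 0
  offset=6 (pos 0, char 'f'): match length 0
Longest match has length 3 at offset 4.
next_char = character at position 6 + 3 = 9 -> 'c'

Best match: offset=4, length=3 (matching 'cee' starting at position 2)
LZ77 triple: (4, 3, 'c')


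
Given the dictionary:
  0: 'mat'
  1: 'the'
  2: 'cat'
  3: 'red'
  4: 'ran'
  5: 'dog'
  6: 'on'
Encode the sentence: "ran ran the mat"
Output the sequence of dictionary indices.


Look up each word in the dictionary:
  'ran' -> 4
  'ran' -> 4
  'the' -> 1
  'mat' -> 0

Encoded: [4, 4, 1, 0]


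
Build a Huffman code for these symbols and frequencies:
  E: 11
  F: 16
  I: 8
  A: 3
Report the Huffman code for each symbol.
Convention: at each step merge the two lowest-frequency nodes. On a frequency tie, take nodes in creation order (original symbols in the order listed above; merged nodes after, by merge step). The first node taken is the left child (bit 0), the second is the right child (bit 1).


Huffman tree construction:
Step 1: Merge A(3) + I(8) = 11
Step 2: Merge E(11) + (A+I)(11) = 22
Step 3: Merge F(16) + (E+(A+I))(22) = 38
Read each symbol's code off the tree from the root (left child = 0, right child = 1).

Codes:
  E: 10 (length 2)
  F: 0 (length 1)
  I: 111 (length 3)
  A: 110 (length 3)
Average code length: 71/38 = 1.8684 bits/symbol


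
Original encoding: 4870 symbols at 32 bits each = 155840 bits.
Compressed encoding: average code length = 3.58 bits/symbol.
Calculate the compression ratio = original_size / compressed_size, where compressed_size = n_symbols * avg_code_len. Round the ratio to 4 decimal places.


original_size = n_symbols * orig_bits = 4870 * 32 = 155840 bits
compressed_size = n_symbols * avg_code_len = 4870 * 3.58 = 17434.6 bits
ratio = original_size / compressed_size = 155840 / 17434.6 = 8.9385

Compression ratio = 8.9385


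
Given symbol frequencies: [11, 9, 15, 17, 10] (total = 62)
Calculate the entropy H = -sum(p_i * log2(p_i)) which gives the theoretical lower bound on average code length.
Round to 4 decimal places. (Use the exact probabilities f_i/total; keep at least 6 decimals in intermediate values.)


Per-symbol terms -p_i * log2(p_i) with p_i = f_i/62:
  p = 11/62 = 0.177419: log2(p) = -2.494765, -p*log2(p) = 0.442620
  p = 9/62 = 0.145161: log2(p) = -2.784271, -p*log2(p) = 0.404168
  p = 15/62 = 0.241935: log2(p) = -2.047306, -p*log2(p) = 0.495316
  p = 17/62 = 0.274194: log2(p) = -1.866733, -p*log2(p) = 0.511846
  p = 10/62 = 0.161290: log2(p) = -2.632268, -p*log2(p) = 0.424559
H = 0.442620 + 0.404168 + 0.495316 + 0.511846 + 0.424559 = 2.278509

H = 2.2785 bits/symbol


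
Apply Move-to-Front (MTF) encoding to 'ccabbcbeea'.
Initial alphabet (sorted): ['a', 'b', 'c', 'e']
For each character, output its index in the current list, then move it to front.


MTF encoding:
'c': index 2 in ['a', 'b', 'c', 'e'] -> ['c', 'a', 'b', 'e']
'c': index 0 in ['c', 'a', 'b', 'e'] -> ['c', 'a', 'b', 'e']
'a': index 1 in ['c', 'a', 'b', 'e'] -> ['a', 'c', 'b', 'e']
'b': index 2 in ['a', 'c', 'b', 'e'] -> ['b', 'a', 'c', 'e']
'b': index 0 in ['b', 'a', 'c', 'e'] -> ['b', 'a', 'c', 'e']
'c': index 2 in ['b', 'a', 'c', 'e'] -> ['c', 'b', 'a', 'e']
'b': index 1 in ['c', 'b', 'a', 'e'] -> ['b', 'c', 'a', 'e']
'e': index 3 in ['b', 'c', 'a', 'e'] -> ['e', 'b', 'c', 'a']
'e': index 0 in ['e', 'b', 'c', 'a'] -> ['e', 'b', 'c', 'a']
'a': index 3 in ['e', 'b', 'c', 'a'] -> ['a', 'e', 'b', 'c']


Output: [2, 0, 1, 2, 0, 2, 1, 3, 0, 3]


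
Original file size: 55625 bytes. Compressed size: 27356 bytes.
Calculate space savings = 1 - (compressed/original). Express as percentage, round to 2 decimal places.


ratio = compressed/original = 27356/55625 = 0.491793
savings = 1 - ratio = 1 - 0.491793 = 0.508207
as a percentage: 0.508207 * 100 = 50.82%

Space savings = 1 - 27356/55625 = 50.82%


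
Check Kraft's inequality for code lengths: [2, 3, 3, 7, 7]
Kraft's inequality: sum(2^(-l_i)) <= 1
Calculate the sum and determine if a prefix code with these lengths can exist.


Sum = 2^(-2) + 2^(-3) + 2^(-3) + 2^(-7) + 2^(-7)
    = 0.25 + 0.125 + 0.125 + 0.0078125 + 0.0078125
    = 66/128 = 0.515625
Since 0.515625 <= 1, Kraft's inequality IS satisfied.
A prefix code with these lengths CAN exist.

Kraft sum = 0.515625. Satisfied.


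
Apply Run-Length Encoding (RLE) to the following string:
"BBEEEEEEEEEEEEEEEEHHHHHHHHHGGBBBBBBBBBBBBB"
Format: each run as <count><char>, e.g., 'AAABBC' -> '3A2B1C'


Scanning runs left to right:
  i=0: run of 'B' x 2 -> '2B'
  i=2: run of 'E' x 16 -> '16E'
  i=18: run of 'H' x 9 -> '9H'
  i=27: run of 'G' x 2 -> '2G'
  i=29: run of 'B' x 13 -> '13B'

RLE = 2B16E9H2G13B


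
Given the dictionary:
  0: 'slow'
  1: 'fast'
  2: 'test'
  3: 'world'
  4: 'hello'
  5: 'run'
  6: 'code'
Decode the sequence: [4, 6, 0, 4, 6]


Look up each index in the dictionary:
  4 -> 'hello'
  6 -> 'code'
  0 -> 'slow'
  4 -> 'hello'
  6 -> 'code'

Decoded: "hello code slow hello code"


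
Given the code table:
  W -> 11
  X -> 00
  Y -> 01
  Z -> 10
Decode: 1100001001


Decoding:
11 -> W
00 -> X
00 -> X
10 -> Z
01 -> Y


Result: WXXZY


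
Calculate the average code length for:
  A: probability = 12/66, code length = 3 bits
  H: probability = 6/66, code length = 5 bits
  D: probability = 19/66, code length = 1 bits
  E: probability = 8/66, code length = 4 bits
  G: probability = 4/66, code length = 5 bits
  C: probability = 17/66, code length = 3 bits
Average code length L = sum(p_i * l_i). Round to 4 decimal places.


Weighted contributions p_i * l_i:
  A: (12/66) * 3 = 36/66
  H: (6/66) * 5 = 30/66
  D: (19/66) * 1 = 19/66
  E: (8/66) * 4 = 32/66
  G: (4/66) * 5 = 20/66
  C: (17/66) * 3 = 51/66
Sum = (36 + 30 + 19 + 32 + 20 + 51)/66 = 188/66

L = 188/66 = 2.8485 bits/symbol


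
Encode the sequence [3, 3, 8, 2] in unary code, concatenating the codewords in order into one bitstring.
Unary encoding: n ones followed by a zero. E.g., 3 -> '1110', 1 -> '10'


Encode each number as n ones followed by a terminating 0:
  3 -> 1110 (4 bits)
  3 -> 1110 (4 bits)
  8 -> 111111110 (9 bits)
  2 -> 110 (3 bits)
Total length = 4 + 4 + 9 + 3 = 20 bits.

Unary([3, 3, 8, 2]) = 11101110111111110110 (20 bits)


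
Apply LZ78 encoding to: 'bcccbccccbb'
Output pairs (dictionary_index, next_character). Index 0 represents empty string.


LZ78 encoding steps:
Dictionary: {0: ''}
Step 1: w='' (idx 0), next='b' -> output (0, 'b'), add 'b' as idx 1
Step 2: w='' (idx 0), next='c' -> output (0, 'c'), add 'c' as idx 2
Step 3: w='c' (idx 2), next='c' -> output (2, 'c'), add 'cc' as idx 3
Step 4: w='b' (idx 1), next='c' -> output (1, 'c'), add 'bc' as idx 4
Step 5: w='cc' (idx 3), next='c' -> output (3, 'c'), add 'ccc' as idx 5
Step 6: w='b' (idx 1), next='b' -> output (1, 'b'), add 'bb' as idx 6


Encoded: [(0, 'b'), (0, 'c'), (2, 'c'), (1, 'c'), (3, 'c'), (1, 'b')]
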